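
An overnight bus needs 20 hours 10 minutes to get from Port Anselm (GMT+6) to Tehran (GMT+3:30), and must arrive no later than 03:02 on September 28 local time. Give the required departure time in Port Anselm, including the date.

Target arrival in UTC: 03:02 − 3:30 = 23:32 on Sep 27.
Subtract 20 hours 10 minutes → departure 03:22 UTC on Sep 27.
Port Anselm is UTC+6:00: 03:22 + 6:00 = 09:22 on Sep 27.

09:22 on Sep 27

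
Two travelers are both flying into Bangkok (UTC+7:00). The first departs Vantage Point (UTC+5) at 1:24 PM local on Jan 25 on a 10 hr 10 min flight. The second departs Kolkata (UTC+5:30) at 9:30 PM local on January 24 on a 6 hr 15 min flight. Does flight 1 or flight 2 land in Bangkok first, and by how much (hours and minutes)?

the second, by 20 hours 19 minutes

Flight 1 in UTC: 1:24 PM − 5:00 = 8:24 AM on Jan 25.
+10 hours and 10 minutes → arrive 6:34 PM UTC on Jan 25.
Flight 2 in UTC: 9:30 PM − 5:30 = 4:00 PM on Jan 24.
+6 hours and 15 minutes → arrive 10:15 PM UTC on Jan 24.
Flight 2 lands earlier by 20 hours 19 minutes.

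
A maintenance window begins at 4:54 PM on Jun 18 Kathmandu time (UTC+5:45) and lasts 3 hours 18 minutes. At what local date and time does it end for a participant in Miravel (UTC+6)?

Convert start to UTC: 4:54 PM − 5:45 = 11:09 AM UTC on Jun 18.
Add 3 hours and 18 minutes duration → 2:27 PM UTC.
Miravel is UTC+6:00, so local end time = 2:27 PM + 6:00 = 8:27 PM on Jun 18.

8:27 PM on June 18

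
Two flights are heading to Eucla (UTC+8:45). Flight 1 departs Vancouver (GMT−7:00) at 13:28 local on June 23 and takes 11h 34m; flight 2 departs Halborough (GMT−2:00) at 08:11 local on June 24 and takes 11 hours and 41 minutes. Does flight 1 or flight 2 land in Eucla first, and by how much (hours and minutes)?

Flight 1 in UTC: 13:28 + 7:00 = 20:28 on Jun 23.
+11 hours 34 minutes → arrive 08:02 UTC on Jun 24.
Flight 2 in UTC: 08:11 + 2:00 = 10:11 on Jun 24.
+11 hours 41 minutes → arrive 21:52 UTC on Jun 24.
Flight 1 lands earlier by 13 hours 50 minutes.

the first, by 13 hours 50 minutes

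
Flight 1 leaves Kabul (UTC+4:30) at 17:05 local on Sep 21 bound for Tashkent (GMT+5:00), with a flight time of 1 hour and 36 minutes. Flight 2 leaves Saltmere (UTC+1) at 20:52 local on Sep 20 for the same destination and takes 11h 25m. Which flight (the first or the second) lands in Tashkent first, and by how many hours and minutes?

the second, by 6 hours 54 minutes

Flight 1 in UTC: 17:05 − 4:30 = 12:35 on Sep 21.
+1 hour 36 minutes → arrive 14:11 UTC on Sep 21.
Flight 2 in UTC: 20:52 − 1:00 = 19:52 on Sep 20.
+11 hours 25 minutes → arrive 07:17 UTC on Sep 21.
Flight 2 lands earlier by 6 hours 54 minutes.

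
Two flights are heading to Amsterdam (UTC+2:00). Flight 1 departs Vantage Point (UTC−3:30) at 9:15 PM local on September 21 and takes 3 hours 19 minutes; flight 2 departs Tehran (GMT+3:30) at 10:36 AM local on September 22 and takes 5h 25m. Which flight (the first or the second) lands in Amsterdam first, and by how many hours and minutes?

the first, by 8 hours 27 minutes

Flight 1 in UTC: 9:15 PM + 3:30 = 12:45 AM on Sep 22.
+3 hours and 19 minutes → arrive 4:04 AM UTC on Sep 22.
Flight 2 in UTC: 10:36 AM − 3:30 = 7:06 AM on Sep 22.
+5 hours 25 minutes → arrive 12:31 PM UTC on Sep 22.
Flight 1 lands earlier by 8 hours 27 minutes.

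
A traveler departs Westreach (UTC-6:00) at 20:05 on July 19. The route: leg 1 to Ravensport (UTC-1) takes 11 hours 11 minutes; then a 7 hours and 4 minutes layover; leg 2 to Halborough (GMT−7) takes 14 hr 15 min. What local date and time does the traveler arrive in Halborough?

Convert departure to UTC: 20:05 + 6:00 = 02:05 UTC on Jul 20.
Add 11 hours 11 minutes leg 1 → 13:16 UTC.
Add 7 hours 4 minutes layover in Ravensport → 20:20 UTC.
Add 14 hours 15 minutes leg 2 → 10:35 UTC (Jul 21).
Halborough is UTC−7:00, so local arrival = 10:35 − 7:00 = 03:35 on Jul 21.

03:35 on Jul 21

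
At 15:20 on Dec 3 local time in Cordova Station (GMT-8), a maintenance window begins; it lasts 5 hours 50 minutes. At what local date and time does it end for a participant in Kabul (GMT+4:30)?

09:40 on Dec 4

Convert start to UTC: 15:20 + 8:00 = 23:20 UTC on Dec 3.
Add 5 hours and 50 minutes duration → 05:10 UTC (Dec 4).
Kabul is UTC+4:30, so local end time = 05:10 + 4:30 = 09:40 on Dec 4.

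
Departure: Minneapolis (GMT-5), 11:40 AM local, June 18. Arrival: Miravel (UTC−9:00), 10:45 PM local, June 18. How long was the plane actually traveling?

15 hours 5 minutes

Miravel is 4:00 behind Minneapolis.
Clock-face elapsed time (ignoring zones) is 11 hours 5 minutes.
Actual elapsed = 11 hours 5 minutes + 4:00 = 15 hours 5 minutes.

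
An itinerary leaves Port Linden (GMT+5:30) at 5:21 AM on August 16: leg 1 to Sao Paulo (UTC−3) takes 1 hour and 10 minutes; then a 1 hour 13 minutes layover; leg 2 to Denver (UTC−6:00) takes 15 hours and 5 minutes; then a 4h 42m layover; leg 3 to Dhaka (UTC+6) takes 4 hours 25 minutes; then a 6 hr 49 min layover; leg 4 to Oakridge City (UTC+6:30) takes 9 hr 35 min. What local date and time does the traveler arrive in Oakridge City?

Convert departure to UTC: 5:21 AM − 5:30 = 11:51 PM UTC on Aug 15.
Add 1 hour 10 minutes leg 1 → 1:01 AM UTC (Aug 16).
Add 1 hour and 13 minutes layover in Sao Paulo → 2:14 AM UTC.
Add 15 hours and 5 minutes leg 2 → 5:19 PM UTC.
Add 4 hours and 42 minutes layover in Denver → 10:01 PM UTC.
Add 4 hours 25 minutes leg 3 → 2:26 AM UTC (Aug 17).
Add 6 hours 49 minutes layover in Dhaka → 9:15 AM UTC.
Add 9 hours 35 minutes leg 4 → 6:50 PM UTC.
Oakridge City is UTC+6:30, so local arrival = 6:50 PM + 6:30 = 1:20 AM on Aug 18.

1:20 AM on August 18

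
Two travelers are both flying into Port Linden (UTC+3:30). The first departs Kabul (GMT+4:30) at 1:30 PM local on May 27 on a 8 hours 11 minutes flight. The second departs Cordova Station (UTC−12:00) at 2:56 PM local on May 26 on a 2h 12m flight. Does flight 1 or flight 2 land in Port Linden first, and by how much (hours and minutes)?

Flight 1 in UTC: 1:30 PM − 4:30 = 9:00 AM on May 27.
+8 hours and 11 minutes → arrive 5:11 PM UTC on May 27.
Flight 2 in UTC: 2:56 PM + 12:00 = 2:56 AM on May 27.
+2 hours and 12 minutes → arrive 5:08 AM UTC on May 27.
Flight 2 lands earlier by 12 hours 3 minutes.

the second, by 12 hours 3 minutes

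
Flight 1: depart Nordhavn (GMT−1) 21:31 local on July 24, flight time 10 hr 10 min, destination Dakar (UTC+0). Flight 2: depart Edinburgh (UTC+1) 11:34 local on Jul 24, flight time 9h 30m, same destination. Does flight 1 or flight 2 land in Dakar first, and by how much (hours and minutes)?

the second, by 12 hours 37 minutes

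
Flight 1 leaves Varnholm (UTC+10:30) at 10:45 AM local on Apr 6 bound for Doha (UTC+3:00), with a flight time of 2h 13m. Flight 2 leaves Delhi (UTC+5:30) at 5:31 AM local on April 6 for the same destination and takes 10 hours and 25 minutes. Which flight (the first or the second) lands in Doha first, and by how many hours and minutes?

the first, by 7 hours 58 minutes

Flight 1 in UTC: 10:45 AM − 10:30 = 12:15 AM on Apr 6.
+2 hours and 13 minutes → arrive 2:28 AM UTC on Apr 6.
Flight 2 in UTC: 5:31 AM − 5:30 = 12:01 AM on Apr 6.
+10 hours 25 minutes → arrive 10:26 AM UTC on Apr 6.
Flight 1 lands earlier by 7 hours 58 minutes.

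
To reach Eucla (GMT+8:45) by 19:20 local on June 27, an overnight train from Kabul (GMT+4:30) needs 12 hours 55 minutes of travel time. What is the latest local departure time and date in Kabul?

02:10 on June 27

Target arrival in UTC: 19:20 − 8:45 = 10:35 on Jun 27.
Subtract 12 hours 55 minutes → departure 21:40 UTC on Jun 26.
Kabul is UTC+4:30: 21:40 + 4:30 = 02:10 on Jun 27.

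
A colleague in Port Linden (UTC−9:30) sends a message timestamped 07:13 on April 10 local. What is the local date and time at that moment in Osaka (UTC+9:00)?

Osaka is 18:30 ahead of Port Linden.
Shift by the zone difference: 07:13 + 18:30 = 01:43 on Apr 11 in Osaka.

01:43 on April 11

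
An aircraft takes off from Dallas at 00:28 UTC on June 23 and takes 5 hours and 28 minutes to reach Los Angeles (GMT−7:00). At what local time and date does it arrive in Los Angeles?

22:56 on Jun 22

Departure is given in UTC: 00:28 on Jun 23.
Add 5 hours 28 minutes → 05:56 UTC.
Los Angeles is UTC−7:00: 05:56 − 7:00 = 22:56 on Jun 22.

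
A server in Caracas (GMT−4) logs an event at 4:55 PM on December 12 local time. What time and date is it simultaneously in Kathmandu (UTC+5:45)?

2:40 AM on Dec 13

In UTC: 4:55 PM + 4:00 = 8:55 PM on Dec 12.
Kathmandu is UTC+5:45: 8:55 PM + 5:45 = 2:40 AM on Dec 13.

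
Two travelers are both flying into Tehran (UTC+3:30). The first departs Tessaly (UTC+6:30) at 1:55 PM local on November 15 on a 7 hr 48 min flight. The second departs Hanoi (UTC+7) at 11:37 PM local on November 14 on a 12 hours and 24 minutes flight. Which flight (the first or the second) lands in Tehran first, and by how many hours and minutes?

Flight 1 in UTC: 1:55 PM − 6:30 = 7:25 AM on Nov 15.
+7 hours and 48 minutes → arrive 3:13 PM UTC on Nov 15.
Flight 2 in UTC: 11:37 PM − 7:00 = 4:37 PM on Nov 14.
+12 hours 24 minutes → arrive 5:01 AM UTC on Nov 15.
Flight 2 lands earlier by 10 hours 12 minutes.

the second, by 10 hours 12 minutes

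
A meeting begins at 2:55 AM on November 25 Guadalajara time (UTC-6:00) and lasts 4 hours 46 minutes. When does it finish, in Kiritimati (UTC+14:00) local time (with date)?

3:41 AM on November 26

Convert start to UTC: 2:55 AM + 6:00 = 8:55 AM UTC on Nov 25.
Add 4 hours 46 minutes duration → 1:41 PM UTC.
Kiritimati is UTC+14:00, so local end time = 1:41 PM + 14:00 = 3:41 AM on Nov 26.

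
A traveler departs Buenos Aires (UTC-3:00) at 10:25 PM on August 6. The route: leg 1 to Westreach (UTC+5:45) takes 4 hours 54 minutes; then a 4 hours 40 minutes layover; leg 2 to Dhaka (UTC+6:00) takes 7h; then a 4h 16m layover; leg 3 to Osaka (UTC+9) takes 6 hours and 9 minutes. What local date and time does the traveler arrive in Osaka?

1:24 PM on Aug 8

Convert departure to UTC: 10:25 PM + 3:00 = 1:25 AM UTC on Aug 7.
Add 4 hours and 54 minutes leg 1 → 6:19 AM UTC.
Add 4 hours 40 minutes layover in Westreach → 10:59 AM UTC.
Add 7 hours leg 2 → 5:59 PM UTC.
Add 4 hours 16 minutes layover in Dhaka → 10:15 PM UTC.
Add 6 hours 9 minutes leg 3 → 4:24 AM UTC (Aug 8).
Osaka is UTC+9:00, so local arrival = 4:24 AM + 9:00 = 1:24 PM on Aug 8.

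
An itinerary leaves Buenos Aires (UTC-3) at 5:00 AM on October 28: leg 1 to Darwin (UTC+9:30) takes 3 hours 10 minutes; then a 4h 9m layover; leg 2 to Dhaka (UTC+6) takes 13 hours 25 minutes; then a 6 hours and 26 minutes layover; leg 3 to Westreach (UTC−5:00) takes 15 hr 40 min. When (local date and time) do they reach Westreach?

Convert departure to UTC: 5:00 AM + 3:00 = 8:00 AM UTC on Oct 28.
Add 3 hours 10 minutes leg 1 → 11:10 AM UTC.
Add 4 hours 9 minutes layover in Darwin → 3:19 PM UTC.
Add 13 hours 25 minutes leg 2 → 4:44 AM UTC (Oct 29).
Add 6 hours and 26 minutes layover in Dhaka → 11:10 AM UTC.
Add 15 hours 40 minutes leg 3 → 2:50 AM UTC (Oct 30).
Westreach is UTC−5:00, so local arrival = 2:50 AM − 5:00 = 9:50 PM on Oct 29.

9:50 PM on October 29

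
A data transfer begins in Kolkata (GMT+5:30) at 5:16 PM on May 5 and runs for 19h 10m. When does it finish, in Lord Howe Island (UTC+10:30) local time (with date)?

5:26 PM on May 6

Lord Howe Island is 5:00 ahead of Kolkata.
After 19 hours 10 minutes it is 12:26 PM (May 6) in Kolkata.
Shift by the zone difference: 12:26 PM + 5:00 = 5:26 PM on May 6 in Lord Howe Island.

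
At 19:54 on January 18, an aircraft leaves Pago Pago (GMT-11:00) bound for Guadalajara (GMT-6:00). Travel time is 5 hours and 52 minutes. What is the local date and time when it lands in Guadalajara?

06:46 on January 19

Convert departure to UTC: 19:54 + 11:00 = 06:54 UTC on Jan 19.
Add 5 hours and 52 minutes travel time → 12:46 UTC.
Guadalajara is UTC−6:00, so local arrival = 12:46 − 6:00 = 06:46 on Jan 19.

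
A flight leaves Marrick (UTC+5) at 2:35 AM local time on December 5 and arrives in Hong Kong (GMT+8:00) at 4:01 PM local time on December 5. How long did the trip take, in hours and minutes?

Hong Kong is 3:00 ahead of Marrick.
Clock-face elapsed time (ignoring zones) is 13 hours 26 minutes.
Actual elapsed = 13 hours 26 minutes − 3:00 = 10 hours 26 minutes.

10 hours 26 minutes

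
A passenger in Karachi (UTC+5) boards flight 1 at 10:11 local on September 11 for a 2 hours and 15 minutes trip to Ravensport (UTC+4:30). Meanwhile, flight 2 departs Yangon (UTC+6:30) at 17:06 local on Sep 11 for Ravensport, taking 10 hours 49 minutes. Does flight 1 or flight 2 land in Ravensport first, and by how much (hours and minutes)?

the first, by 13 hours 59 minutes

Flight 1 in UTC: 10:11 − 5:00 = 05:11 on Sep 11.
+2 hours and 15 minutes → arrive 07:26 UTC on Sep 11.
Flight 2 in UTC: 17:06 − 6:30 = 10:36 on Sep 11.
+10 hours 49 minutes → arrive 21:25 UTC on Sep 11.
Flight 1 lands earlier by 13 hours 59 minutes.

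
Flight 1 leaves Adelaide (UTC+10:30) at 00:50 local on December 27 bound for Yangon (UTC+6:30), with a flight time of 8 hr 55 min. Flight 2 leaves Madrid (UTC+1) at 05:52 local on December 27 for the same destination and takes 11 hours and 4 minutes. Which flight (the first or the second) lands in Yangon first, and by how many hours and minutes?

the first, by 16 hours 41 minutes

Flight 1 in UTC: 00:50 − 10:30 = 14:20 on Dec 26.
+8 hours 55 minutes → arrive 23:15 UTC on Dec 26.
Flight 2 in UTC: 05:52 − 1:00 = 04:52 on Dec 27.
+11 hours 4 minutes → arrive 15:56 UTC on Dec 27.
Flight 1 lands earlier by 16 hours 41 minutes.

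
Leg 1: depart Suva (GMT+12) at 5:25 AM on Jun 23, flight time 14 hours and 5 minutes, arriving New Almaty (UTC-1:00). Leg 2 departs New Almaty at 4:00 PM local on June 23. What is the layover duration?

9 hours 30 minutes

Convert departure to UTC: 5:25 AM − 12:00 = 5:25 PM UTC on Jun 22.
Add 14 hours 5 minutes flight time → 7:30 AM UTC (Jun 23).
New Almaty is UTC−1:00, so local arrival = 7:30 AM − 1:00 = 6:30 AM on Jun 23.
Layover = 4:00 PM − 6:30 AM = 9 hours 30 minutes.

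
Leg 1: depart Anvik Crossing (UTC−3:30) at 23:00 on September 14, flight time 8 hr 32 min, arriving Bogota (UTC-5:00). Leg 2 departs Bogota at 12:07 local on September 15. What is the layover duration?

Convert departure to UTC: 23:00 + 3:30 = 02:30 UTC on Sep 15.
Add 8 hours and 32 minutes flight time → 11:02 UTC.
Bogota is UTC−5:00, so local arrival = 11:02 − 5:00 = 06:02 on Sep 15.
Layover = 12:07 − 06:02 = 6 hours 5 minutes.

6 hours 5 minutes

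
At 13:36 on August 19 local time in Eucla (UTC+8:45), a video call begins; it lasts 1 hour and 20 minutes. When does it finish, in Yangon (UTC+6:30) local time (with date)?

12:41 on Aug 19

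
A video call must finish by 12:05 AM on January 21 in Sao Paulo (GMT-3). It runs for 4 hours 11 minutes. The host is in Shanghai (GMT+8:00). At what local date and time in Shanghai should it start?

Target end time in UTC: 12:05 AM + 3:00 = 3:05 AM on Jan 21.
Subtract 4 hours and 11 minutes → start 10:54 PM UTC on Jan 20.
Shanghai is UTC+8:00: 10:54 PM + 8:00 = 6:54 AM on Jan 21.

6:54 AM on Jan 21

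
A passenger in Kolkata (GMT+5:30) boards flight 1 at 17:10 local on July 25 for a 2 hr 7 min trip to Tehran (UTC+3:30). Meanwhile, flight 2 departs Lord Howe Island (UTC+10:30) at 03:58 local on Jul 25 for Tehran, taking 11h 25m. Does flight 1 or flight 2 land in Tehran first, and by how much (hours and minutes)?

Flight 1 in UTC: 17:10 − 5:30 = 11:40 on Jul 25.
+2 hours and 7 minutes → arrive 13:47 UTC on Jul 25.
Flight 2 in UTC: 03:58 − 10:30 = 17:28 on Jul 24.
+11 hours and 25 minutes → arrive 04:53 UTC on Jul 25.
Flight 2 lands earlier by 8 hours 54 minutes.

the second, by 8 hours 54 minutes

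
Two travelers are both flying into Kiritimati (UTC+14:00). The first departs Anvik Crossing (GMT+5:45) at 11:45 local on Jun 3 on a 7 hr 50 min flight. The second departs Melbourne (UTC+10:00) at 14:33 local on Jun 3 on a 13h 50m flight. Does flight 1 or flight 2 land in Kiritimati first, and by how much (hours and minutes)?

the first, by 4 hours 33 minutes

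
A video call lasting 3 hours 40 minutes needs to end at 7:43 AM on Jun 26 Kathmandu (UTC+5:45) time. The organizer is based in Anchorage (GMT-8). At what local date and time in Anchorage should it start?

2:18 PM on June 25

Target end time in UTC: 7:43 AM − 5:45 = 1:58 AM on Jun 26.
Subtract 3 hours 40 minutes → start 10:18 PM UTC on Jun 25.
Anchorage is UTC−8:00: 10:18 PM − 8:00 = 2:18 PM on Jun 25.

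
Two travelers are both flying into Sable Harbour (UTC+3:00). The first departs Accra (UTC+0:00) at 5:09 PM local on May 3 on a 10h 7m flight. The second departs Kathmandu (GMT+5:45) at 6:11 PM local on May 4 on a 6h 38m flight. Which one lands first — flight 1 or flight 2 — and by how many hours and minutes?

the first, by 15 hours 48 minutes

Flight 1 departs at 5:09 PM UTC (May 3).
+10 hours and 7 minutes → arrive 3:16 AM UTC on May 4.
Flight 2 in UTC: 6:11 PM − 5:45 = 12:26 PM on May 4.
+6 hours and 38 minutes → arrive 7:04 PM UTC on May 4.
Flight 1 lands earlier by 15 hours 48 minutes.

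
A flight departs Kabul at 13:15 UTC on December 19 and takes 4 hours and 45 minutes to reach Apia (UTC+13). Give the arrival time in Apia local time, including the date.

Departure is given in UTC: 13:15 on Dec 19.
Add 4 hours 45 minutes → 18:00 UTC.
Apia is UTC+13:00: 18:00 + 13:00 = 07:00 on Dec 20.

07:00 on Dec 20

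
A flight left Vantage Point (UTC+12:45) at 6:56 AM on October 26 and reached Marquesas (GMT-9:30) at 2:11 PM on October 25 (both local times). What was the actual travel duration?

5 hours 30 minutes

Marquesas is 22:15 behind Vantage Point.
Clock-face elapsed time (ignoring zones) is −16 hours 45 minutes.
Actual elapsed = −16 hours 45 minutes + 22:15 = 5 hours 30 minutes.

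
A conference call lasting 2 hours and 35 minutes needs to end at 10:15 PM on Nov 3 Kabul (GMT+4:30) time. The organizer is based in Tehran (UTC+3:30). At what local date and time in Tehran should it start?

6:40 PM on November 3

Target end time in UTC: 10:15 PM − 4:30 = 5:45 PM on Nov 3.
Subtract 2 hours 35 minutes → start 3:10 PM UTC on Nov 3.
Tehran is UTC+3:30: 3:10 PM + 3:30 = 6:40 PM on Nov 3.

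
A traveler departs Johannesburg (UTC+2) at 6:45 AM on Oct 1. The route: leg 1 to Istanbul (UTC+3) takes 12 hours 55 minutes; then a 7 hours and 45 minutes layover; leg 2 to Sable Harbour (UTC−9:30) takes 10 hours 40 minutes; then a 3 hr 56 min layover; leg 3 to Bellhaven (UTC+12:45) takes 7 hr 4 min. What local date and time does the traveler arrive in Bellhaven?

11:50 AM on October 3

Convert departure to UTC: 6:45 AM − 2:00 = 4:45 AM UTC on Oct 1.
Add 12 hours 55 minutes leg 1 → 5:40 PM UTC.
Add 7 hours and 45 minutes layover in Istanbul → 1:25 AM UTC (Oct 2).
Add 10 hours and 40 minutes leg 2 → 12:05 PM UTC.
Add 3 hours 56 minutes layover in Sable Harbour → 4:01 PM UTC.
Add 7 hours 4 minutes leg 3 → 11:05 PM UTC.
Bellhaven is UTC+12:45, so local arrival = 11:05 PM + 12:45 = 11:50 AM on Oct 3.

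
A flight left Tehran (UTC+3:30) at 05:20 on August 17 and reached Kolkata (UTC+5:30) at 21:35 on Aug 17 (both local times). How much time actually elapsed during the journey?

14 hours 15 minutes

Departure in UTC: 05:20 − 3:30 = 01:50 on Aug 17.
Arrival in UTC: 21:35 − 5:30 = 16:05 on Aug 17.
Elapsed = 16:05 − 01:50 = 14 hours 15 minutes.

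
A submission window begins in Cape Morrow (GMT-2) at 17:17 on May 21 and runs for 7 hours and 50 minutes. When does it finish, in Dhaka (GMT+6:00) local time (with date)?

09:07 on May 22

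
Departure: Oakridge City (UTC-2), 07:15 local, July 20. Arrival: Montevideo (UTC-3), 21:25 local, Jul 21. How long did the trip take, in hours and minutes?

39 hours 10 minutes

Departure in UTC: 07:15 + 2:00 = 09:15 on Jul 20.
Arrival in UTC: 21:25 + 3:00 = 00:25 on Jul 22.
Elapsed = 00:25 − 09:15 (+2 days) = 39 hours 10 minutes.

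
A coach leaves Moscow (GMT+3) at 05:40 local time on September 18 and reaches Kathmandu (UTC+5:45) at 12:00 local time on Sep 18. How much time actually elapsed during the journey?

Kathmandu is 2:45 ahead of Moscow.
Clock-face elapsed time (ignoring zones) is 6 hours 20 minutes.
Actual elapsed = 6 hours 20 minutes − 2:45 = 3 hours 35 minutes.

3 hours 35 minutes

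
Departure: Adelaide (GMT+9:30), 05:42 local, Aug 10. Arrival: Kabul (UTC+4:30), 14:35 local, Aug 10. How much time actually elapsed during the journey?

13 hours 53 minutes

Departure in UTC: 05:42 − 9:30 = 20:12 on Aug 9.
Arrival in UTC: 14:35 − 4:30 = 10:05 on Aug 10.
Elapsed = 10:05 − 20:12 (+1 day) = 13 hours 53 minutes.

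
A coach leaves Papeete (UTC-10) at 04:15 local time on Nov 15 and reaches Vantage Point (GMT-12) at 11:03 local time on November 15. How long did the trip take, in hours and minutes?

Departure in UTC: 04:15 + 10:00 = 14:15 on Nov 15.
Arrival in UTC: 11:03 + 12:00 = 23:03 on Nov 15.
Elapsed = 23:03 − 14:15 = 8 hours 48 minutes.

8 hours 48 minutes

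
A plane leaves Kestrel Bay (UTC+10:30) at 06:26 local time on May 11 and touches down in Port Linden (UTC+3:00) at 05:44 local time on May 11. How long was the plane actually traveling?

Departure in UTC: 06:26 − 10:30 = 19:56 on May 10.
Arrival in UTC: 05:44 − 3:00 = 02:44 on May 11.
Elapsed = 02:44 − 19:56 (+1 day) = 6 hours 48 minutes.

6 hours 48 minutes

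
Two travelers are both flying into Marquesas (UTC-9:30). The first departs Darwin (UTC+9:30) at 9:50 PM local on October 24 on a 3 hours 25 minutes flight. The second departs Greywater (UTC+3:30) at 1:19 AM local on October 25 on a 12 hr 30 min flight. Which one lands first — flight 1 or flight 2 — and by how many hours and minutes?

the first, by 18 hours 34 minutes

Flight 1 in UTC: 9:50 PM − 9:30 = 12:20 PM on Oct 24.
+3 hours 25 minutes → arrive 3:45 PM UTC on Oct 24.
Flight 2 in UTC: 1:19 AM − 3:30 = 9:49 PM on Oct 24.
+12 hours and 30 minutes → arrive 10:19 AM UTC on Oct 25.
Flight 1 lands earlier by 18 hours 34 minutes.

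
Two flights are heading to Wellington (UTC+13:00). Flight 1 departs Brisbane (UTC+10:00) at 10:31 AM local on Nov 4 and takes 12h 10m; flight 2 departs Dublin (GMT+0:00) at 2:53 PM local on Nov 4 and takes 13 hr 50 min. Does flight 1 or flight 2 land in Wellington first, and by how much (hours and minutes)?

the first, by 16 hours 2 minutes

Flight 1 in UTC: 10:31 AM − 10:00 = 12:31 AM on Nov 4.
+12 hours and 10 minutes → arrive 12:41 PM UTC on Nov 4.
Flight 2 departs at 2:53 PM UTC (Nov 4).
+13 hours and 50 minutes → arrive 4:43 AM UTC on Nov 5.
Flight 1 lands earlier by 16 hours 2 minutes.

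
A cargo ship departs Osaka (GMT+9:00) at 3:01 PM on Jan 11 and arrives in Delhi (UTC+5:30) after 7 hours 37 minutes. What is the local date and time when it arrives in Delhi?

Convert departure to UTC: 3:01 PM − 9:00 = 6:01 AM UTC on Jan 11.
Add 7 hours and 37 minutes travel time → 1:38 PM UTC.
Delhi is UTC+5:30, so local arrival = 1:38 PM + 5:30 = 7:08 PM on Jan 11.

7:08 PM on January 11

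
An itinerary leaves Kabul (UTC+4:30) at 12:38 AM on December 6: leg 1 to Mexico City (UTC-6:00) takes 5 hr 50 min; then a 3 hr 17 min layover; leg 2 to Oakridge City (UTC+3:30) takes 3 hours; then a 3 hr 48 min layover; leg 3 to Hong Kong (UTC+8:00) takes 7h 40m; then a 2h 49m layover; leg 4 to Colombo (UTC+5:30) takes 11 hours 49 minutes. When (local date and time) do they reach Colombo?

3:51 PM on December 7

Convert departure to UTC: 12:38 AM − 4:30 = 8:08 PM UTC on Dec 5.
Add 5 hours 50 minutes leg 1 → 1:58 AM UTC (Dec 6).
Add 3 hours 17 minutes layover in Mexico City → 5:15 AM UTC.
Add 3 hours leg 2 → 8:15 AM UTC.
Add 3 hours 48 minutes layover in Oakridge City → 12:03 PM UTC.
Add 7 hours and 40 minutes leg 3 → 7:43 PM UTC.
Add 2 hours and 49 minutes layover in Hong Kong → 10:32 PM UTC.
Add 11 hours 49 minutes leg 4 → 10:21 AM UTC (Dec 7).
Colombo is UTC+5:30, so local arrival = 10:21 AM + 5:30 = 3:51 PM on Dec 7.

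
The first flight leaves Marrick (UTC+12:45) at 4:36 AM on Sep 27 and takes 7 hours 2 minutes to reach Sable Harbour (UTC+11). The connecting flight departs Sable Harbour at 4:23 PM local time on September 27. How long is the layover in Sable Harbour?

Convert departure to UTC: 4:36 AM − 12:45 = 3:51 PM UTC on Sep 26.
Add 7 hours 2 minutes flight time → 10:53 PM UTC.
Sable Harbour is UTC+11:00, so local arrival = 10:53 PM + 11:00 = 9:53 AM on Sep 27.
Layover = 4:23 PM − 9:53 AM = 6 hours 30 minutes.

6 hours 30 minutes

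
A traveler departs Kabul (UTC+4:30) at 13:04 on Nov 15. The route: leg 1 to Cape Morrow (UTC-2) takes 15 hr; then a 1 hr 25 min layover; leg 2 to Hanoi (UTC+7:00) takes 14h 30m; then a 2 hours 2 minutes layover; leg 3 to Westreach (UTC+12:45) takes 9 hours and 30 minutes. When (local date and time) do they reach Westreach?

15:46 on Nov 17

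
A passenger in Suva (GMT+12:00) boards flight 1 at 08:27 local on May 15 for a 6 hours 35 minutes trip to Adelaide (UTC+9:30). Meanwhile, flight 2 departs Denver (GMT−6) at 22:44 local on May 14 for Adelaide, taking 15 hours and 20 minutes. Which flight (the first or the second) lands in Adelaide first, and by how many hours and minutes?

Flight 1 in UTC: 08:27 − 12:00 = 20:27 on May 14.
+6 hours and 35 minutes → arrive 03:02 UTC on May 15.
Flight 2 in UTC: 22:44 + 6:00 = 04:44 on May 15.
+15 hours and 20 minutes → arrive 20:04 UTC on May 15.
Flight 1 lands earlier by 17 hours 2 minutes.

the first, by 17 hours 2 minutes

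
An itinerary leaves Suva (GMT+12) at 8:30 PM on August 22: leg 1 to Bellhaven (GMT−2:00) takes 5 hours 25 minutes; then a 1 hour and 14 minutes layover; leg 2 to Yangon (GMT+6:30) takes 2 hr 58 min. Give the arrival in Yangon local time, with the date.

Convert departure to UTC: 8:30 PM − 12:00 = 8:30 AM UTC on Aug 22.
Add 5 hours 25 minutes leg 1 → 1:55 PM UTC.
Add 1 hour 14 minutes layover in Bellhaven → 3:09 PM UTC.
Add 2 hours and 58 minutes leg 2 → 6:07 PM UTC.
Yangon is UTC+6:30, so local arrival = 6:07 PM + 6:30 = 12:37 AM on Aug 23.

12:37 AM on Aug 23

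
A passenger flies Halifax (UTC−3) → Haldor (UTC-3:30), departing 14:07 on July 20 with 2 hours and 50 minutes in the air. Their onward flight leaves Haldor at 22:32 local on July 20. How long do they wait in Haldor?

Convert departure to UTC: 14:07 + 3:00 = 17:07 UTC on Jul 20.
Add 2 hours and 50 minutes flight time → 19:57 UTC.
Haldor is UTC−3:30, so local arrival = 19:57 − 3:30 = 16:27 on Jul 20.
Layover = 22:32 − 16:27 = 6 hours 5 minutes.

6 hours 5 minutes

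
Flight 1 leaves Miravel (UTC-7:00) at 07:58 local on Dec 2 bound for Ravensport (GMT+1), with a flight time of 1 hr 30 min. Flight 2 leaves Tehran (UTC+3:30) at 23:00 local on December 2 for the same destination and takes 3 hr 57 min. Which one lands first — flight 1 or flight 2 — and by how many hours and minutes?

the first, by 6 hours 59 minutes

Flight 1 in UTC: 07:58 + 7:00 = 14:58 on Dec 2.
+1 hour and 30 minutes → arrive 16:28 UTC on Dec 2.
Flight 2 in UTC: 23:00 − 3:30 = 19:30 on Dec 2.
+3 hours and 57 minutes → arrive 23:27 UTC on Dec 2.
Flight 1 lands earlier by 6 hours 59 minutes.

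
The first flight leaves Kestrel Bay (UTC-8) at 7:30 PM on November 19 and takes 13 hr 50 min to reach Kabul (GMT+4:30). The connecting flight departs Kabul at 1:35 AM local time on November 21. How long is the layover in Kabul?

Convert departure to UTC: 7:30 PM + 8:00 = 3:30 AM UTC on Nov 20.
Add 13 hours and 50 minutes flight time → 5:20 PM UTC.
Kabul is UTC+4:30, so local arrival = 5:20 PM + 4:30 = 9:50 PM on Nov 20.
Layover = 1:35 AM − 9:50 PM (+1 day) = 3 hours 45 minutes.

3 hours 45 minutes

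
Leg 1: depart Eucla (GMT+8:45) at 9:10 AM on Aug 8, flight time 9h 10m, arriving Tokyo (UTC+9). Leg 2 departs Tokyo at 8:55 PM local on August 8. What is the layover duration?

2 hours 20 minutes

Convert departure to UTC: 9:10 AM − 8:45 = 12:25 AM UTC on Aug 8.
Add 9 hours and 10 minutes flight time → 9:35 AM UTC.
Tokyo is UTC+9:00, so local arrival = 9:35 AM + 9:00 = 6:35 PM on Aug 8.
Layover = 8:55 PM − 6:35 PM = 2 hours 20 minutes.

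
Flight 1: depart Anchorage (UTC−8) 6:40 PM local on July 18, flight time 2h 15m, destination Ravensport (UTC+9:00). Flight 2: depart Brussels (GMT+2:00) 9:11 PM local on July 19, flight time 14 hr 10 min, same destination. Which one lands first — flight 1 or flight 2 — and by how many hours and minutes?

the first, by 28 hours 26 minutes

Flight 1 in UTC: 6:40 PM + 8:00 = 2:40 AM on Jul 19.
+2 hours and 15 minutes → arrive 4:55 AM UTC on Jul 19.
Flight 2 in UTC: 9:11 PM − 2:00 = 7:11 PM on Jul 19.
+14 hours 10 minutes → arrive 9:21 AM UTC on Jul 20.
Flight 1 lands earlier by 28 hours 26 minutes.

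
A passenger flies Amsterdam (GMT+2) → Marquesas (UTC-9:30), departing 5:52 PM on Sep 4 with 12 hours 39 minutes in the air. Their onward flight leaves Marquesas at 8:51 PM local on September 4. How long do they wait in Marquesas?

1 hour 50 minutes

Convert departure to UTC: 5:52 PM − 2:00 = 3:52 PM UTC on Sep 4.
Add 12 hours and 39 minutes flight time → 4:31 AM UTC (Sep 5).
Marquesas is UTC−9:30, so local arrival = 4:31 AM − 9:30 = 7:01 PM on Sep 4.
Layover = 8:51 PM − 7:01 PM = 1 hour 50 minutes.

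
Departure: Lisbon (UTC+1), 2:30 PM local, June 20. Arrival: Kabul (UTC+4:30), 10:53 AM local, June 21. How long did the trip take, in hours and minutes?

Departure in UTC: 2:30 PM − 1:00 = 1:30 PM on Jun 20.
Arrival in UTC: 10:53 AM − 4:30 = 6:23 AM on Jun 21.
Elapsed = 6:23 AM − 1:30 PM (+1 day) = 16 hours 53 minutes.

16 hours 53 minutes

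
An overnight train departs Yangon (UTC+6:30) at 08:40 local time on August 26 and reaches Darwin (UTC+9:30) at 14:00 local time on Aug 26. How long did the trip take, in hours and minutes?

Darwin is 3:00 ahead of Yangon.
Clock-face elapsed time (ignoring zones) is 5 hours 20 minutes.
Actual elapsed = 5 hours 20 minutes − 3:00 = 2 hours 20 minutes.

2 hours 20 minutes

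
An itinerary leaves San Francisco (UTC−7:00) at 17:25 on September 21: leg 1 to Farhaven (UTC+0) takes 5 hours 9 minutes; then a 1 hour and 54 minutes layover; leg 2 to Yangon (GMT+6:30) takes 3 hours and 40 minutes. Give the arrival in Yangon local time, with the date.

Convert departure to UTC: 17:25 + 7:00 = 00:25 UTC on Sep 22.
Add 5 hours and 9 minutes leg 1 → 05:34 UTC.
Add 1 hour and 54 minutes layover in Farhaven → 07:28 UTC.
Add 3 hours 40 minutes leg 2 → 11:08 UTC.
Yangon is UTC+6:30, so local arrival = 11:08 + 6:30 = 17:38 on Sep 22.

17:38 on September 22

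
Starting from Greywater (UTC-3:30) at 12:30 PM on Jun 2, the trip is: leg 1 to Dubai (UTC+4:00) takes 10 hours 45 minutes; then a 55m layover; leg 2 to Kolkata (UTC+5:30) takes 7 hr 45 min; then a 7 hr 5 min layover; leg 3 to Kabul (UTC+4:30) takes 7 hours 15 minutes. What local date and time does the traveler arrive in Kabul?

Convert departure to UTC: 12:30 PM + 3:30 = 4:00 PM UTC on Jun 2.
Add 10 hours and 45 minutes leg 1 → 2:45 AM UTC (Jun 3).
Add 55 minutes layover in Dubai → 3:40 AM UTC.
Add 7 hours and 45 minutes leg 2 → 11:25 AM UTC.
Add 7 hours 5 minutes layover in Kolkata → 6:30 PM UTC.
Add 7 hours 15 minutes leg 3 → 1:45 AM UTC (Jun 4).
Kabul is UTC+4:30, so local arrival = 1:45 AM + 4:30 = 6:15 AM on Jun 4.

6:15 AM on June 4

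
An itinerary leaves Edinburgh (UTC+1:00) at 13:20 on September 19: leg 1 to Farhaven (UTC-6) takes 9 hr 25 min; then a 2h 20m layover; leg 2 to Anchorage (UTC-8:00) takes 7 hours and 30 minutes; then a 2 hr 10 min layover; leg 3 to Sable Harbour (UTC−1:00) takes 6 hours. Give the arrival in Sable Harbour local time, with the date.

Convert departure to UTC: 13:20 − 1:00 = 12:20 UTC on Sep 19.
Add 9 hours and 25 minutes leg 1 → 21:45 UTC.
Add 2 hours and 20 minutes layover in Farhaven → 00:05 UTC (Sep 20).
Add 7 hours and 30 minutes leg 2 → 07:35 UTC.
Add 2 hours 10 minutes layover in Anchorage → 09:45 UTC.
Add 6 hours leg 3 → 15:45 UTC.
Sable Harbour is UTC−1:00, so local arrival = 15:45 − 1:00 = 14:45 on Sep 20.

14:45 on September 20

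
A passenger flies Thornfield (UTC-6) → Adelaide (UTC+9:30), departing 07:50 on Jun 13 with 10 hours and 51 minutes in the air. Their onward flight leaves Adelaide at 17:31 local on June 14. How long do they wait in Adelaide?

7 hours 20 minutes

Convert departure to UTC: 07:50 + 6:00 = 13:50 UTC on Jun 13.
Add 10 hours and 51 minutes flight time → 00:41 UTC (Jun 14).
Adelaide is UTC+9:30, so local arrival = 00:41 + 9:30 = 10:11 on Jun 14.
Layover = 17:31 − 10:11 = 7 hours 20 minutes.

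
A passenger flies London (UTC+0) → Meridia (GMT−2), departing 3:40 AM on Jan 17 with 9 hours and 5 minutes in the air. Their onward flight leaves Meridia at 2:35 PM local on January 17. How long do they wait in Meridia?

3 hours 50 minutes

London is at UTC+0, so departure is already 3:40 AM UTC on Jan 17.
Add 9 hours and 5 minutes flight time → 12:45 PM UTC.
Meridia is UTC−2:00, so local arrival = 12:45 PM − 2:00 = 10:45 AM on Jan 17.
Layover = 2:35 PM − 10:45 AM = 3 hours 50 minutes.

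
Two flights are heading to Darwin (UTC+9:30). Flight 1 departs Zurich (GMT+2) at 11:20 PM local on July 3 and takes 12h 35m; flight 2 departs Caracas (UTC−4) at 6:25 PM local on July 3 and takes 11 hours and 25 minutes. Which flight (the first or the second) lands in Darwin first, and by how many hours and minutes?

the second, by 5 minutes

Flight 1 in UTC: 11:20 PM − 2:00 = 9:20 PM on Jul 3.
+12 hours 35 minutes → arrive 9:55 AM UTC on Jul 4.
Flight 2 in UTC: 6:25 PM + 4:00 = 10:25 PM on Jul 3.
+11 hours and 25 minutes → arrive 9:50 AM UTC on Jul 4.
Flight 2 lands earlier by 5 minutes.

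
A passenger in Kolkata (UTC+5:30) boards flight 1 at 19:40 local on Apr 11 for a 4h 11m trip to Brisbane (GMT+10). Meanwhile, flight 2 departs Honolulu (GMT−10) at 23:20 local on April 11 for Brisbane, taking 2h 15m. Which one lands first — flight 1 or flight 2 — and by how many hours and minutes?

the first, by 17 hours 14 minutes

Flight 1 in UTC: 19:40 − 5:30 = 14:10 on Apr 11.
+4 hours and 11 minutes → arrive 18:21 UTC on Apr 11.
Flight 2 in UTC: 23:20 + 10:00 = 09:20 on Apr 12.
+2 hours and 15 minutes → arrive 11:35 UTC on Apr 12.
Flight 1 lands earlier by 17 hours 14 minutes.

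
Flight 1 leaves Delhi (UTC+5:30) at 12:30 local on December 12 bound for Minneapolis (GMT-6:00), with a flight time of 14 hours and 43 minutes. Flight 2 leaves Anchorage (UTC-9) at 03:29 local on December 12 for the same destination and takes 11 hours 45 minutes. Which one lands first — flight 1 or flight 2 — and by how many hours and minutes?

the first, by 2 hours 31 minutes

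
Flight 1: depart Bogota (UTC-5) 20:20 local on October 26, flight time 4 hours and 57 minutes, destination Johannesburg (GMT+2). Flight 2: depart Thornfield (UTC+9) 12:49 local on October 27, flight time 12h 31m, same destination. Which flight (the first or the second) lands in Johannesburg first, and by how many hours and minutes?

Flight 1 in UTC: 20:20 + 5:00 = 01:20 on Oct 27.
+4 hours 57 minutes → arrive 06:17 UTC on Oct 27.
Flight 2 in UTC: 12:49 − 9:00 = 03:49 on Oct 27.
+12 hours and 31 minutes → arrive 16:20 UTC on Oct 27.
Flight 1 lands earlier by 10 hours 3 minutes.

the first, by 10 hours 3 minutes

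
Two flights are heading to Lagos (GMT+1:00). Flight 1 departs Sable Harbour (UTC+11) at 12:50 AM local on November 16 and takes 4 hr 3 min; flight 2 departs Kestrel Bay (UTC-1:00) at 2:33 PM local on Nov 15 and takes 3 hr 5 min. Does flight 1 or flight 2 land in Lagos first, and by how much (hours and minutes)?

Flight 1 in UTC: 12:50 AM − 11:00 = 1:50 PM on Nov 15.
+4 hours 3 minutes → arrive 5:53 PM UTC on Nov 15.
Flight 2 in UTC: 2:33 PM + 1:00 = 3:33 PM on Nov 15.
+3 hours and 5 minutes → arrive 6:38 PM UTC on Nov 15.
Flight 1 lands earlier by 45 minutes.

the first, by 45 minutes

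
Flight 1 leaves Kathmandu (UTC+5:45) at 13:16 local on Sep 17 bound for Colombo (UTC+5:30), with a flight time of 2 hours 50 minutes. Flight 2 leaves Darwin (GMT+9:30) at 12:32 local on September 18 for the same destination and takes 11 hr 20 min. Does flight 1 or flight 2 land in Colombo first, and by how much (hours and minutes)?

Flight 1 in UTC: 13:16 − 5:45 = 07:31 on Sep 17.
+2 hours and 50 minutes → arrive 10:21 UTC on Sep 17.
Flight 2 in UTC: 12:32 − 9:30 = 03:02 on Sep 18.
+11 hours 20 minutes → arrive 14:22 UTC on Sep 18.
Flight 1 lands earlier by 28 hours 1 minute.

the first, by 28 hours 1 minute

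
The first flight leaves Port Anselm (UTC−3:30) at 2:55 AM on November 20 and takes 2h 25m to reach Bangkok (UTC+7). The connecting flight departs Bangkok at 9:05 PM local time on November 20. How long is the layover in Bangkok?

Convert departure to UTC: 2:55 AM + 3:30 = 6:25 AM UTC on Nov 20.
Add 2 hours 25 minutes flight time → 8:50 AM UTC.
Bangkok is UTC+7:00, so local arrival = 8:50 AM + 7:00 = 3:50 PM on Nov 20.
Layover = 9:05 PM − 3:50 PM = 5 hours 15 minutes.

5 hours 15 minutes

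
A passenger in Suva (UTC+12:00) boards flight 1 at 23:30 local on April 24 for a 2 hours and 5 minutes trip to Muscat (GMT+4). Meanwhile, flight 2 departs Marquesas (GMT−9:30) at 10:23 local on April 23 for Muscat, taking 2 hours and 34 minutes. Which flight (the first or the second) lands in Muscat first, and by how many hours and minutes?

the second, by 15 hours 8 minutes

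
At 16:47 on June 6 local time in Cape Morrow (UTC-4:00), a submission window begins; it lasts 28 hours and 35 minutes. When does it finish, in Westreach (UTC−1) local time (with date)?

Convert start to UTC: 16:47 + 4:00 = 20:47 UTC on Jun 6.
Add 28 hours and 35 minutes duration → 01:22 UTC (Jun 8).
Westreach is UTC−1:00, so local end time = 01:22 − 1:00 = 00:22 on Jun 8.

00:22 on Jun 8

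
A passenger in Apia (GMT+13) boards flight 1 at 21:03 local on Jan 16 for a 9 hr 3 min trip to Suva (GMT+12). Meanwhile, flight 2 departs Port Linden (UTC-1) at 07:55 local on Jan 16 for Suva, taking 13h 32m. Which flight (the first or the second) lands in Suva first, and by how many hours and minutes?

the first, by 5 hours 21 minutes

Flight 1 in UTC: 21:03 − 13:00 = 08:03 on Jan 16.
+9 hours 3 minutes → arrive 17:06 UTC on Jan 16.
Flight 2 in UTC: 07:55 + 1:00 = 08:55 on Jan 16.
+13 hours 32 minutes → arrive 22:27 UTC on Jan 16.
Flight 1 lands earlier by 5 hours 21 minutes.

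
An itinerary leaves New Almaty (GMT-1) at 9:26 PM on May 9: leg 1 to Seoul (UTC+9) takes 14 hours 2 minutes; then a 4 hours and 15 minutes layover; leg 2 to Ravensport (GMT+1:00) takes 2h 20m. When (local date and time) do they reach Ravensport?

8:03 PM on May 10

Convert departure to UTC: 9:26 PM + 1:00 = 10:26 PM UTC on May 9.
Add 14 hours and 2 minutes leg 1 → 12:28 PM UTC (May 10).
Add 4 hours and 15 minutes layover in Seoul → 4:43 PM UTC.
Add 2 hours and 20 minutes leg 2 → 7:03 PM UTC.
Ravensport is UTC+1:00, so local arrival = 7:03 PM + 1:00 = 8:03 PM on May 10.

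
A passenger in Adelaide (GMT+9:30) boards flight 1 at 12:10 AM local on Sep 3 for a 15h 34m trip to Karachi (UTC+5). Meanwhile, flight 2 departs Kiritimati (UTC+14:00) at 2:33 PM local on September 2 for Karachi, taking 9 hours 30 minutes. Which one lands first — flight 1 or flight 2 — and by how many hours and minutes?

the second, by 20 hours 11 minutes

Flight 1 in UTC: 12:10 AM − 9:30 = 2:40 PM on Sep 2.
+15 hours and 34 minutes → arrive 6:14 AM UTC on Sep 3.
Flight 2 in UTC: 2:33 PM − 14:00 = 12:33 AM on Sep 2.
+9 hours 30 minutes → arrive 10:03 AM UTC on Sep 2.
Flight 2 lands earlier by 20 hours 11 minutes.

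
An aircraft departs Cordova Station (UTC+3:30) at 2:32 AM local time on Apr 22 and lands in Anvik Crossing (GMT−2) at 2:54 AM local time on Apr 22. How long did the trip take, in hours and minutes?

5 hours 52 minutes

Departure in UTC: 2:32 AM − 3:30 = 11:02 PM on Apr 21.
Arrival in UTC: 2:54 AM + 2:00 = 4:54 AM on Apr 22.
Elapsed = 4:54 AM − 11:02 PM (+1 day) = 5 hours 52 minutes.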